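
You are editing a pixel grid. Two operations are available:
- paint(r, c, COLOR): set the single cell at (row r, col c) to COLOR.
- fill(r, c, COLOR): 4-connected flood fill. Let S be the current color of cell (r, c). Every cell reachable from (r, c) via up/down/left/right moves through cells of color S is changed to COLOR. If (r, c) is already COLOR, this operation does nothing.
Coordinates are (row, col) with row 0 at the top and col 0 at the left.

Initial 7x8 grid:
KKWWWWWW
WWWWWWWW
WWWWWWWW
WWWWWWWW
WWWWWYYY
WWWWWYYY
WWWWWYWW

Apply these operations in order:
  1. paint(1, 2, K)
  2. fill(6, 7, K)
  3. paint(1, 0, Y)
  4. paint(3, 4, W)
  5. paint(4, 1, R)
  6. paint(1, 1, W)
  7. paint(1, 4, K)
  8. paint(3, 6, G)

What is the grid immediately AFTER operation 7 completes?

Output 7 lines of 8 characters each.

After op 1 paint(1,2,K):
KKWWWWWW
WWKWWWWW
WWWWWWWW
WWWWWWWW
WWWWWYYY
WWWWWYYY
WWWWWYWW
After op 2 fill(6,7,K) [2 cells changed]:
KKWWWWWW
WWKWWWWW
WWWWWWWW
WWWWWWWW
WWWWWYYY
WWWWWYYY
WWWWWYKK
After op 3 paint(1,0,Y):
KKWWWWWW
YWKWWWWW
WWWWWWWW
WWWWWWWW
WWWWWYYY
WWWWWYYY
WWWWWYKK
After op 4 paint(3,4,W):
KKWWWWWW
YWKWWWWW
WWWWWWWW
WWWWWWWW
WWWWWYYY
WWWWWYYY
WWWWWYKK
After op 5 paint(4,1,R):
KKWWWWWW
YWKWWWWW
WWWWWWWW
WWWWWWWW
WRWWWYYY
WWWWWYYY
WWWWWYKK
After op 6 paint(1,1,W):
KKWWWWWW
YWKWWWWW
WWWWWWWW
WWWWWWWW
WRWWWYYY
WWWWWYYY
WWWWWYKK
After op 7 paint(1,4,K):
KKWWWWWW
YWKWKWWW
WWWWWWWW
WWWWWWWW
WRWWWYYY
WWWWWYYY
WWWWWYKK

Answer: KKWWWWWW
YWKWKWWW
WWWWWWWW
WWWWWWWW
WRWWWYYY
WWWWWYYY
WWWWWYKK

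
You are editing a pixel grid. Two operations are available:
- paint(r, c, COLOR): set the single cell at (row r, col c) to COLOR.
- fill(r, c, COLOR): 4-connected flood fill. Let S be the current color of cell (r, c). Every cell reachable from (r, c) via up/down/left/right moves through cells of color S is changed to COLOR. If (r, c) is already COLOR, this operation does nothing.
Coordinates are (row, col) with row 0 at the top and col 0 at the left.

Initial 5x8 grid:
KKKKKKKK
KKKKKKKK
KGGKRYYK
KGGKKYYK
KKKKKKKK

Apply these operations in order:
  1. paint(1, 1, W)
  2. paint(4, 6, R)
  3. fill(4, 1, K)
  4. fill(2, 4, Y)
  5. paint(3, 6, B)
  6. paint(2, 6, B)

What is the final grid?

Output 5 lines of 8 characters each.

After op 1 paint(1,1,W):
KKKKKKKK
KWKKKKKK
KGGKRYYK
KGGKKYYK
KKKKKKKK
After op 2 paint(4,6,R):
KKKKKKKK
KWKKKKKK
KGGKRYYK
KGGKKYYK
KKKKKKRK
After op 3 fill(4,1,K) [0 cells changed]:
KKKKKKKK
KWKKKKKK
KGGKRYYK
KGGKKYYK
KKKKKKRK
After op 4 fill(2,4,Y) [1 cells changed]:
KKKKKKKK
KWKKKKKK
KGGKYYYK
KGGKKYYK
KKKKKKRK
After op 5 paint(3,6,B):
KKKKKKKK
KWKKKKKK
KGGKYYYK
KGGKKYBK
KKKKKKRK
After op 6 paint(2,6,B):
KKKKKKKK
KWKKKKKK
KGGKYYBK
KGGKKYBK
KKKKKKRK

Answer: KKKKKKKK
KWKKKKKK
KGGKYYBK
KGGKKYBK
KKKKKKRK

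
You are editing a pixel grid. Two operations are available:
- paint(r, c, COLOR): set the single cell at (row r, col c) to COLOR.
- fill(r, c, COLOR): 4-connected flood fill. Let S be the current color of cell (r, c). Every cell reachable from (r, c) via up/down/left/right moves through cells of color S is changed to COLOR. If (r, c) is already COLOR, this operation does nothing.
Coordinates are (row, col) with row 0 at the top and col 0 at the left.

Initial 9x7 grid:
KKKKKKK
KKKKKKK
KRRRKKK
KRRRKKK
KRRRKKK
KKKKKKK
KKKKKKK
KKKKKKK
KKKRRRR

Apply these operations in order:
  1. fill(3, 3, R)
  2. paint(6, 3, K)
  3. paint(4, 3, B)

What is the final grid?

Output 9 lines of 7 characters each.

Answer: KKKKKKK
KKKKKKK
KRRRKKK
KRRRKKK
KRRBKKK
KKKKKKK
KKKKKKK
KKKKKKK
KKKRRRR

Derivation:
After op 1 fill(3,3,R) [0 cells changed]:
KKKKKKK
KKKKKKK
KRRRKKK
KRRRKKK
KRRRKKK
KKKKKKK
KKKKKKK
KKKKKKK
KKKRRRR
After op 2 paint(6,3,K):
KKKKKKK
KKKKKKK
KRRRKKK
KRRRKKK
KRRRKKK
KKKKKKK
KKKKKKK
KKKKKKK
KKKRRRR
After op 3 paint(4,3,B):
KKKKKKK
KKKKKKK
KRRRKKK
KRRRKKK
KRRBKKK
KKKKKKK
KKKKKKK
KKKKKKK
KKKRRRR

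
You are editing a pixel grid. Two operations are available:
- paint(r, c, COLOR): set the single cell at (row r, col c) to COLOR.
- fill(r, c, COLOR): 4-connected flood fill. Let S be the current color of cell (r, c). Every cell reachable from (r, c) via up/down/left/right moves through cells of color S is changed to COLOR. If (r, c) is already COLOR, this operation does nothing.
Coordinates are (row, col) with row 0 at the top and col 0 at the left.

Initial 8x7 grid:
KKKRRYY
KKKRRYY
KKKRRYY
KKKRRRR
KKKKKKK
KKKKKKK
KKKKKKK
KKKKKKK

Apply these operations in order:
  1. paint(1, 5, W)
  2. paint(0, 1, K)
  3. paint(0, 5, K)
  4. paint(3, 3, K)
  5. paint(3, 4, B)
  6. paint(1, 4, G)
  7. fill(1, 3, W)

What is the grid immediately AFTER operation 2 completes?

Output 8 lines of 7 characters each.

After op 1 paint(1,5,W):
KKKRRYY
KKKRRWY
KKKRRYY
KKKRRRR
KKKKKKK
KKKKKKK
KKKKKKK
KKKKKKK
After op 2 paint(0,1,K):
KKKRRYY
KKKRRWY
KKKRRYY
KKKRRRR
KKKKKKK
KKKKKKK
KKKKKKK
KKKKKKK

Answer: KKKRRYY
KKKRRWY
KKKRRYY
KKKRRRR
KKKKKKK
KKKKKKK
KKKKKKK
KKKKKKK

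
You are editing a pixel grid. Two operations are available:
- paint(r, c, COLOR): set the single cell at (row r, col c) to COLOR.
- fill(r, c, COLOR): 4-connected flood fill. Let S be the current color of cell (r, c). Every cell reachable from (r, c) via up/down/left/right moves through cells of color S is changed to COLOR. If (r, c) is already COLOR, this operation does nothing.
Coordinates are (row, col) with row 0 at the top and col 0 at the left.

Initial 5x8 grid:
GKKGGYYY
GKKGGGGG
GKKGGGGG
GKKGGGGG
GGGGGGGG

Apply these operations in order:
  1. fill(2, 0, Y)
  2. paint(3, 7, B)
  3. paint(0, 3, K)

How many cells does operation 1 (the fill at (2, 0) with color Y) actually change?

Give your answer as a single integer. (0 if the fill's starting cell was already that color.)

Answer: 29

Derivation:
After op 1 fill(2,0,Y) [29 cells changed]:
YKKYYYYY
YKKYYYYY
YKKYYYYY
YKKYYYYY
YYYYYYYY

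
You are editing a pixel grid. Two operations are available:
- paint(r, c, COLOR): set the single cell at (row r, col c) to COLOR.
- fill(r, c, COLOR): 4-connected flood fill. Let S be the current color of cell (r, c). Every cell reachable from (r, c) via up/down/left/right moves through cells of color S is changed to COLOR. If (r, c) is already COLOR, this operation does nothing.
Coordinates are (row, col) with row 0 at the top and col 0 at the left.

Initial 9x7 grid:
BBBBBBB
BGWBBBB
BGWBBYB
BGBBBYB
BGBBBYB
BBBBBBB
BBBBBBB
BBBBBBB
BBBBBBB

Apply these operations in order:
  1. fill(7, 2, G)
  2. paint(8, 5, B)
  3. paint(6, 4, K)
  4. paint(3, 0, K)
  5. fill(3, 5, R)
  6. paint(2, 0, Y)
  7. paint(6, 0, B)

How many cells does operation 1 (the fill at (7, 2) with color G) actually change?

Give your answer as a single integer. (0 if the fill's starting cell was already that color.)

Answer: 54

Derivation:
After op 1 fill(7,2,G) [54 cells changed]:
GGGGGGG
GGWGGGG
GGWGGYG
GGGGGYG
GGGGGYG
GGGGGGG
GGGGGGG
GGGGGGG
GGGGGGG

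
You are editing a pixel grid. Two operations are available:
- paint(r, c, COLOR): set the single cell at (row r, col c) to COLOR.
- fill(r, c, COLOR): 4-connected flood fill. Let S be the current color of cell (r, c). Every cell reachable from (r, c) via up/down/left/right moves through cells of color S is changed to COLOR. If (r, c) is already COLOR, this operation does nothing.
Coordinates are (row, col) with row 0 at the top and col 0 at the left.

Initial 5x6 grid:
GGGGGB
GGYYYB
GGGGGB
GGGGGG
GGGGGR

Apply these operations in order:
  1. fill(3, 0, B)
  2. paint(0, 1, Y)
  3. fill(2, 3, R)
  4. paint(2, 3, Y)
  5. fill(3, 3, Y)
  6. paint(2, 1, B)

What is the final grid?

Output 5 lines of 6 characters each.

Answer: YYYYYY
YYYYYY
YBYYYY
YYYYYY
YYYYYY

Derivation:
After op 1 fill(3,0,B) [23 cells changed]:
BBBBBB
BBYYYB
BBBBBB
BBBBBB
BBBBBR
After op 2 paint(0,1,Y):
BYBBBB
BBYYYB
BBBBBB
BBBBBB
BBBBBR
After op 3 fill(2,3,R) [25 cells changed]:
RYRRRR
RRYYYR
RRRRRR
RRRRRR
RRRRRR
After op 4 paint(2,3,Y):
RYRRRR
RRYYYR
RRRYRR
RRRRRR
RRRRRR
After op 5 fill(3,3,Y) [25 cells changed]:
YYYYYY
YYYYYY
YYYYYY
YYYYYY
YYYYYY
After op 6 paint(2,1,B):
YYYYYY
YYYYYY
YBYYYY
YYYYYY
YYYYYY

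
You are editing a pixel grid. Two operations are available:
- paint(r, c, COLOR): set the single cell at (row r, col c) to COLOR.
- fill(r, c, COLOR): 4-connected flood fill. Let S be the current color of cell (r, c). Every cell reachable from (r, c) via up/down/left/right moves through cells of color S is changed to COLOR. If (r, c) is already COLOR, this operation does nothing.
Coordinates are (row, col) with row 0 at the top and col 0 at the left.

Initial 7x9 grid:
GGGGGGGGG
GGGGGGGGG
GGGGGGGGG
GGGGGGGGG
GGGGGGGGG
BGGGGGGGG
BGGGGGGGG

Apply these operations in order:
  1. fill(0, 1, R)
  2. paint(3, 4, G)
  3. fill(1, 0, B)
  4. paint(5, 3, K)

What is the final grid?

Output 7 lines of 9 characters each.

After op 1 fill(0,1,R) [61 cells changed]:
RRRRRRRRR
RRRRRRRRR
RRRRRRRRR
RRRRRRRRR
RRRRRRRRR
BRRRRRRRR
BRRRRRRRR
After op 2 paint(3,4,G):
RRRRRRRRR
RRRRRRRRR
RRRRRRRRR
RRRRGRRRR
RRRRRRRRR
BRRRRRRRR
BRRRRRRRR
After op 3 fill(1,0,B) [60 cells changed]:
BBBBBBBBB
BBBBBBBBB
BBBBBBBBB
BBBBGBBBB
BBBBBBBBB
BBBBBBBBB
BBBBBBBBB
After op 4 paint(5,3,K):
BBBBBBBBB
BBBBBBBBB
BBBBBBBBB
BBBBGBBBB
BBBBBBBBB
BBBKBBBBB
BBBBBBBBB

Answer: BBBBBBBBB
BBBBBBBBB
BBBBBBBBB
BBBBGBBBB
BBBBBBBBB
BBBKBBBBB
BBBBBBBBB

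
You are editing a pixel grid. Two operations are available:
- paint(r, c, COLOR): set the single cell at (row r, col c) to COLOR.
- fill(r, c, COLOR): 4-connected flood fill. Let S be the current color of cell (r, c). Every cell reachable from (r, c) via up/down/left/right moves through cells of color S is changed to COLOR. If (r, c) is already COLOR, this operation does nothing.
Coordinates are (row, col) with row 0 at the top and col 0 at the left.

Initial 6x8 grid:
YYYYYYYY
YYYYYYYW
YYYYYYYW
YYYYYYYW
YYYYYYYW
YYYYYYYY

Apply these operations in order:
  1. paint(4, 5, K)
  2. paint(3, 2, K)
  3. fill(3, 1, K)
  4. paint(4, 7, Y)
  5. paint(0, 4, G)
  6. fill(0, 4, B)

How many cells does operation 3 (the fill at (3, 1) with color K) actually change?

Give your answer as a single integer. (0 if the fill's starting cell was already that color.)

Answer: 42

Derivation:
After op 1 paint(4,5,K):
YYYYYYYY
YYYYYYYW
YYYYYYYW
YYYYYYYW
YYYYYKYW
YYYYYYYY
After op 2 paint(3,2,K):
YYYYYYYY
YYYYYYYW
YYYYYYYW
YYKYYYYW
YYYYYKYW
YYYYYYYY
After op 3 fill(3,1,K) [42 cells changed]:
KKKKKKKK
KKKKKKKW
KKKKKKKW
KKKKKKKW
KKKKKKKW
KKKKKKKK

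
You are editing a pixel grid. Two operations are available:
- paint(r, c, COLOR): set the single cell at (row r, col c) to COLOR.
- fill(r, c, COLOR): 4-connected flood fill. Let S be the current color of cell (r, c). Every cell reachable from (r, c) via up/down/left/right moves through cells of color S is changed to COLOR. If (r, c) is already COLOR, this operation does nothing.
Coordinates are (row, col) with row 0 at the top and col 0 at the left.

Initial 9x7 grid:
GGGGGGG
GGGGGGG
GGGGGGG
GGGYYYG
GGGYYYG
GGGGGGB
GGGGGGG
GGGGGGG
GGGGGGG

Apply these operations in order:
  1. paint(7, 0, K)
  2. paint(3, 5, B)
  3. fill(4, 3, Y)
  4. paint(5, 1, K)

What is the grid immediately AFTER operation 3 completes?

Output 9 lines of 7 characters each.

After op 1 paint(7,0,K):
GGGGGGG
GGGGGGG
GGGGGGG
GGGYYYG
GGGYYYG
GGGGGGB
GGGGGGG
KGGGGGG
GGGGGGG
After op 2 paint(3,5,B):
GGGGGGG
GGGGGGG
GGGGGGG
GGGYYBG
GGGYYYG
GGGGGGB
GGGGGGG
KGGGGGG
GGGGGGG
After op 3 fill(4,3,Y) [0 cells changed]:
GGGGGGG
GGGGGGG
GGGGGGG
GGGYYBG
GGGYYYG
GGGGGGB
GGGGGGG
KGGGGGG
GGGGGGG

Answer: GGGGGGG
GGGGGGG
GGGGGGG
GGGYYBG
GGGYYYG
GGGGGGB
GGGGGGG
KGGGGGG
GGGGGGG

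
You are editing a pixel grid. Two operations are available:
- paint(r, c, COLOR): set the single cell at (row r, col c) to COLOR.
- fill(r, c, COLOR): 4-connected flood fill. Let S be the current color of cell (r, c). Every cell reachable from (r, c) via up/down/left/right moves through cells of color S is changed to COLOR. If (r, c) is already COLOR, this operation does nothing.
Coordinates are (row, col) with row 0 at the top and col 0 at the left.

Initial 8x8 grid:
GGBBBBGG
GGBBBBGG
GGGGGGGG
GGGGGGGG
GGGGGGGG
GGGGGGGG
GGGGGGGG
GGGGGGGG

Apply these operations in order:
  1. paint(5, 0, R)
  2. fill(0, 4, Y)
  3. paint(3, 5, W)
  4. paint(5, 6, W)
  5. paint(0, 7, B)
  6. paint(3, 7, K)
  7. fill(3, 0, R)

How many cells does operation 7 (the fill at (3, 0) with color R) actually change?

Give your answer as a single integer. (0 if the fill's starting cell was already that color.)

Answer: 51

Derivation:
After op 1 paint(5,0,R):
GGBBBBGG
GGBBBBGG
GGGGGGGG
GGGGGGGG
GGGGGGGG
RGGGGGGG
GGGGGGGG
GGGGGGGG
After op 2 fill(0,4,Y) [8 cells changed]:
GGYYYYGG
GGYYYYGG
GGGGGGGG
GGGGGGGG
GGGGGGGG
RGGGGGGG
GGGGGGGG
GGGGGGGG
After op 3 paint(3,5,W):
GGYYYYGG
GGYYYYGG
GGGGGGGG
GGGGGWGG
GGGGGGGG
RGGGGGGG
GGGGGGGG
GGGGGGGG
After op 4 paint(5,6,W):
GGYYYYGG
GGYYYYGG
GGGGGGGG
GGGGGWGG
GGGGGGGG
RGGGGGWG
GGGGGGGG
GGGGGGGG
After op 5 paint(0,7,B):
GGYYYYGB
GGYYYYGG
GGGGGGGG
GGGGGWGG
GGGGGGGG
RGGGGGWG
GGGGGGGG
GGGGGGGG
After op 6 paint(3,7,K):
GGYYYYGB
GGYYYYGG
GGGGGGGG
GGGGGWGK
GGGGGGGG
RGGGGGWG
GGGGGGGG
GGGGGGGG
After op 7 fill(3,0,R) [51 cells changed]:
RRYYYYRB
RRYYYYRR
RRRRRRRR
RRRRRWRK
RRRRRRRR
RRRRRRWR
RRRRRRRR
RRRRRRRR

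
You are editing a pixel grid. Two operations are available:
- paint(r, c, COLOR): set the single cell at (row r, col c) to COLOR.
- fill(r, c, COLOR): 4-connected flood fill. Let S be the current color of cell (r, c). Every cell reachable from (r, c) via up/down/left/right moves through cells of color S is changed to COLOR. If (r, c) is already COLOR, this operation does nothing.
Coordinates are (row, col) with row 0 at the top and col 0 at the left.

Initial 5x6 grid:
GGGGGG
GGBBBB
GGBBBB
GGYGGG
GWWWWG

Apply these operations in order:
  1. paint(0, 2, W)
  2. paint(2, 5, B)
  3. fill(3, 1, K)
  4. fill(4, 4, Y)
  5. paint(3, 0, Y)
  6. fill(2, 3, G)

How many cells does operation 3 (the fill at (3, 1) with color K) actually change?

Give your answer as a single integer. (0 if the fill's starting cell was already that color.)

After op 1 paint(0,2,W):
GGWGGG
GGBBBB
GGBBBB
GGYGGG
GWWWWG
After op 2 paint(2,5,B):
GGWGGG
GGBBBB
GGBBBB
GGYGGG
GWWWWG
After op 3 fill(3,1,K) [9 cells changed]:
KKWGGG
KKBBBB
KKBBBB
KKYGGG
KWWWWG

Answer: 9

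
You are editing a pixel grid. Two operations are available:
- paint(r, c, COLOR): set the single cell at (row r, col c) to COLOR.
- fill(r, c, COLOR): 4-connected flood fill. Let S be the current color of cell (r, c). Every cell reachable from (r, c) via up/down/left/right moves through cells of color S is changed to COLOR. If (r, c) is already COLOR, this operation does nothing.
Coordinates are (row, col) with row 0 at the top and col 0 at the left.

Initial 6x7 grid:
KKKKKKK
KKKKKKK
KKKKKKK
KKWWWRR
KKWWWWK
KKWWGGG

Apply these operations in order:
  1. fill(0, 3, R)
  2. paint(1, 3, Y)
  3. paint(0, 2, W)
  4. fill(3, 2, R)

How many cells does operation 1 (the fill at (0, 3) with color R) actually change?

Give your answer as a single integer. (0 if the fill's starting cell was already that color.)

Answer: 27

Derivation:
After op 1 fill(0,3,R) [27 cells changed]:
RRRRRRR
RRRRRRR
RRRRRRR
RRWWWRR
RRWWWWK
RRWWGGG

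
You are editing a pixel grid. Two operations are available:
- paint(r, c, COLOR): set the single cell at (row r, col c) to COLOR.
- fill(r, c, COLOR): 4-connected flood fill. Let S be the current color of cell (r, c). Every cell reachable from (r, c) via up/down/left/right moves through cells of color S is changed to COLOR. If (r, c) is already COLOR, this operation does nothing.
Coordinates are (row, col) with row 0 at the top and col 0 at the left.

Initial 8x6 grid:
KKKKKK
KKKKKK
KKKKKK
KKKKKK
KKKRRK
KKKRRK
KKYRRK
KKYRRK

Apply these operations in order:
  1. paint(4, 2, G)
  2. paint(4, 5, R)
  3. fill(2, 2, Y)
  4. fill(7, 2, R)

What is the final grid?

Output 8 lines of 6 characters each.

Answer: RRRRRR
RRRRRR
RRRRRR
RRRRRR
RRGRRR
RRRRRK
RRRRRK
RRRRRK

Derivation:
After op 1 paint(4,2,G):
KKKKKK
KKKKKK
KKKKKK
KKKKKK
KKGRRK
KKKRRK
KKYRRK
KKYRRK
After op 2 paint(4,5,R):
KKKKKK
KKKKKK
KKKKKK
KKKKKK
KKGRRR
KKKRRK
KKYRRK
KKYRRK
After op 3 fill(2,2,Y) [33 cells changed]:
YYYYYY
YYYYYY
YYYYYY
YYYYYY
YYGRRR
YYYRRK
YYYRRK
YYYRRK
After op 4 fill(7,2,R) [35 cells changed]:
RRRRRR
RRRRRR
RRRRRR
RRRRRR
RRGRRR
RRRRRK
RRRRRK
RRRRRK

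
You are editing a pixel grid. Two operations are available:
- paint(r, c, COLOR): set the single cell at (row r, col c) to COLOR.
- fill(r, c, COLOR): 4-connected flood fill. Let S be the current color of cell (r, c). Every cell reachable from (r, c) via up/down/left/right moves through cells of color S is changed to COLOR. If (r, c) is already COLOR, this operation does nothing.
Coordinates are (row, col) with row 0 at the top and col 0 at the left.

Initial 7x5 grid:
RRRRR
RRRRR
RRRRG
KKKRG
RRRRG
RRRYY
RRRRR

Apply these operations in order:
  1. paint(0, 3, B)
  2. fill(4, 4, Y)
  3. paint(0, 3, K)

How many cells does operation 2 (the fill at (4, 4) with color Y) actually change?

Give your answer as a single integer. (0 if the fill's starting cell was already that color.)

After op 1 paint(0,3,B):
RRRBR
RRRRR
RRRRG
KKKRG
RRRRG
RRRYY
RRRRR
After op 2 fill(4,4,Y) [3 cells changed]:
RRRBR
RRRRR
RRRRY
KKKRY
RRRRY
RRRYY
RRRRR

Answer: 3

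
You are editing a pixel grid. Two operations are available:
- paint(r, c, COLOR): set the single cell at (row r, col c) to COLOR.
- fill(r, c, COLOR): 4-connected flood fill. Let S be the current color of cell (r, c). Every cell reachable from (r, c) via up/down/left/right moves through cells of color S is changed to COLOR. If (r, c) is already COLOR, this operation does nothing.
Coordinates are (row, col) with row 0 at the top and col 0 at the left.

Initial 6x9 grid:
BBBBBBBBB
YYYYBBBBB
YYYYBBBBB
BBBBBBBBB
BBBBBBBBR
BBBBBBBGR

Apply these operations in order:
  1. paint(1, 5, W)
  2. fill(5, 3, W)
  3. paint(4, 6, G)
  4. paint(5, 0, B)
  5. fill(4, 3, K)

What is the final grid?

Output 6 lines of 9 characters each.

After op 1 paint(1,5,W):
BBBBBBBBB
YYYYBWBBB
YYYYBBBBB
BBBBBBBBB
BBBBBBBBR
BBBBBBBGR
After op 2 fill(5,3,W) [42 cells changed]:
WWWWWWWWW
YYYYWWWWW
YYYYWWWWW
WWWWWWWWW
WWWWWWWWR
WWWWWWWGR
After op 3 paint(4,6,G):
WWWWWWWWW
YYYYWWWWW
YYYYWWWWW
WWWWWWWWW
WWWWWWGWR
WWWWWWWGR
After op 4 paint(5,0,B):
WWWWWWWWW
YYYYWWWWW
YYYYWWWWW
WWWWWWWWW
WWWWWWGWR
BWWWWWWGR
After op 5 fill(4,3,K) [41 cells changed]:
KKKKKKKKK
YYYYKKKKK
YYYYKKKKK
KKKKKKKKK
KKKKKKGKR
BKKKKKKGR

Answer: KKKKKKKKK
YYYYKKKKK
YYYYKKKKK
KKKKKKKKK
KKKKKKGKR
BKKKKKKGR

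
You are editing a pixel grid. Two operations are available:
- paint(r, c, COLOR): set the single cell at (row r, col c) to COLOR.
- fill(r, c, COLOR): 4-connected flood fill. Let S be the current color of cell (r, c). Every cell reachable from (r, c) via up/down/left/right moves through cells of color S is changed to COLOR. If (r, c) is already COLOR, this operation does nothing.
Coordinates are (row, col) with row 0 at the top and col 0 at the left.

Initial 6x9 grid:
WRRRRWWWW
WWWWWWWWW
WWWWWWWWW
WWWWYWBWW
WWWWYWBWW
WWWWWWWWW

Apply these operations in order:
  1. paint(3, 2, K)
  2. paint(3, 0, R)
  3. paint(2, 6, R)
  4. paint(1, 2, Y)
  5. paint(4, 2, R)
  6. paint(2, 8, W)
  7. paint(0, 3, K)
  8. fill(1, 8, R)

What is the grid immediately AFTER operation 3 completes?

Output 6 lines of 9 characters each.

After op 1 paint(3,2,K):
WRRRRWWWW
WWWWWWWWW
WWWWWWWWW
WWKWYWBWW
WWWWYWBWW
WWWWWWWWW
After op 2 paint(3,0,R):
WRRRRWWWW
WWWWWWWWW
WWWWWWWWW
RWKWYWBWW
WWWWYWBWW
WWWWWWWWW
After op 3 paint(2,6,R):
WRRRRWWWW
WWWWWWWWW
WWWWWWRWW
RWKWYWBWW
WWWWYWBWW
WWWWWWWWW

Answer: WRRRRWWWW
WWWWWWWWW
WWWWWWRWW
RWKWYWBWW
WWWWYWBWW
WWWWWWWWW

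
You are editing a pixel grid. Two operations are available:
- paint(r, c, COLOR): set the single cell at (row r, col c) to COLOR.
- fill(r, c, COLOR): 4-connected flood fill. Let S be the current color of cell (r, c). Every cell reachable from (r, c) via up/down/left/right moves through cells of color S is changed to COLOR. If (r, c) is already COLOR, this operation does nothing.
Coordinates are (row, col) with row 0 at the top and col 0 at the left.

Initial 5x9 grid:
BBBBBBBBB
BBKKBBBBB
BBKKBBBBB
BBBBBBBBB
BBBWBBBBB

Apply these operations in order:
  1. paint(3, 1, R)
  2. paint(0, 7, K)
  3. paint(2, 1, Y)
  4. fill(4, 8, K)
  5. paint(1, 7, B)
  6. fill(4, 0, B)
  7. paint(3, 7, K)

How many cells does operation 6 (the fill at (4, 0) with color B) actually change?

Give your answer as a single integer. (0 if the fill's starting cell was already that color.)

Answer: 41

Derivation:
After op 1 paint(3,1,R):
BBBBBBBBB
BBKKBBBBB
BBKKBBBBB
BRBBBBBBB
BBBWBBBBB
After op 2 paint(0,7,K):
BBBBBBBKB
BBKKBBBBB
BBKKBBBBB
BRBBBBBBB
BBBWBBBBB
After op 3 paint(2,1,Y):
BBBBBBBKB
BBKKBBBBB
BYKKBBBBB
BRBBBBBBB
BBBWBBBBB
After op 4 fill(4,8,K) [37 cells changed]:
KKKKKKKKK
KKKKKKKKK
KYKKKKKKK
KRKKKKKKK
KKKWKKKKK
After op 5 paint(1,7,B):
KKKKKKKKK
KKKKKKKBK
KYKKKKKKK
KRKKKKKKK
KKKWKKKKK
After op 6 fill(4,0,B) [41 cells changed]:
BBBBBBBBB
BBBBBBBBB
BYBBBBBBB
BRBBBBBBB
BBBWBBBBB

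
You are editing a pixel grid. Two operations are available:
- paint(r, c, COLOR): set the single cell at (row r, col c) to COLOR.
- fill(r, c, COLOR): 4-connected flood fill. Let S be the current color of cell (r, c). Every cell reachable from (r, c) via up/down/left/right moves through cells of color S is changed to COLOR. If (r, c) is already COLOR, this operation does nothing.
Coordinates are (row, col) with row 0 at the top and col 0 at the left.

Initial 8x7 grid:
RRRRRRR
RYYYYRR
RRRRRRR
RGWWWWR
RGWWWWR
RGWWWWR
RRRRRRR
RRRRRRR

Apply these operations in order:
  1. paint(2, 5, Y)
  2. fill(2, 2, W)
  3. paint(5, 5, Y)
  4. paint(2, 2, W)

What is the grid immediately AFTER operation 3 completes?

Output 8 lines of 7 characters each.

Answer: WWWWWWW
WYYYYWW
WWWWWYW
WGWWWWW
WGWWWWW
WGWWWYW
WWWWWWW
WWWWWWW

Derivation:
After op 1 paint(2,5,Y):
RRRRRRR
RYYYYRR
RRRRRYR
RGWWWWR
RGWWWWR
RGWWWWR
RRRRRRR
RRRRRRR
After op 2 fill(2,2,W) [36 cells changed]:
WWWWWWW
WYYYYWW
WWWWWYW
WGWWWWW
WGWWWWW
WGWWWWW
WWWWWWW
WWWWWWW
After op 3 paint(5,5,Y):
WWWWWWW
WYYYYWW
WWWWWYW
WGWWWWW
WGWWWWW
WGWWWYW
WWWWWWW
WWWWWWW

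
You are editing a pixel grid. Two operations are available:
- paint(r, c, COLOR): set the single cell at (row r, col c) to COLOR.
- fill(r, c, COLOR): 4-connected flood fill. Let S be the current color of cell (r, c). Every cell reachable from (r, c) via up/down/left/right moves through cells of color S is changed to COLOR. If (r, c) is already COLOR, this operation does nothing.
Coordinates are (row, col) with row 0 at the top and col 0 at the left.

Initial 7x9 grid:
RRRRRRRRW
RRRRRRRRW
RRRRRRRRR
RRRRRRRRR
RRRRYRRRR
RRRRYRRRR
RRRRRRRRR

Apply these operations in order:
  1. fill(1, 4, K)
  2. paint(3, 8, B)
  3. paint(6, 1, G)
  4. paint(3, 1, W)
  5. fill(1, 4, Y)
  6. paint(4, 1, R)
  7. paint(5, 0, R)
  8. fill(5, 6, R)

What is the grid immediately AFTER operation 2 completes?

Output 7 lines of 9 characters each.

Answer: KKKKKKKKW
KKKKKKKKW
KKKKKKKKK
KKKKKKKKB
KKKKYKKKK
KKKKYKKKK
KKKKKKKKK

Derivation:
After op 1 fill(1,4,K) [59 cells changed]:
KKKKKKKKW
KKKKKKKKW
KKKKKKKKK
KKKKKKKKK
KKKKYKKKK
KKKKYKKKK
KKKKKKKKK
After op 2 paint(3,8,B):
KKKKKKKKW
KKKKKKKKW
KKKKKKKKK
KKKKKKKKB
KKKKYKKKK
KKKKYKKKK
KKKKKKKKK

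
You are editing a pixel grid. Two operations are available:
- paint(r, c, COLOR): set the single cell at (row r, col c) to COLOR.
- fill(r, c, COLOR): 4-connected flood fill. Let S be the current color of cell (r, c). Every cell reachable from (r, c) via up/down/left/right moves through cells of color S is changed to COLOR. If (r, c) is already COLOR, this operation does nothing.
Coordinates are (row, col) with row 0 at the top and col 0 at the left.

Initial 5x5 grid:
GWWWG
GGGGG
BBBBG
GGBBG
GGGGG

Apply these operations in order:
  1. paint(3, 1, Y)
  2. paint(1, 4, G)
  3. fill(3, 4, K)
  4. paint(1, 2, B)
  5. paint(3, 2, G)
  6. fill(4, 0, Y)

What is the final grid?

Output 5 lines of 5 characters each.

After op 1 paint(3,1,Y):
GWWWG
GGGGG
BBBBG
GYBBG
GGGGG
After op 2 paint(1,4,G):
GWWWG
GGGGG
BBBBG
GYBBG
GGGGG
After op 3 fill(3,4,K) [15 cells changed]:
KWWWK
KKKKK
BBBBK
KYBBK
KKKKK
After op 4 paint(1,2,B):
KWWWK
KKBKK
BBBBK
KYBBK
KKKKK
After op 5 paint(3,2,G):
KWWWK
KKBKK
BBBBK
KYGBK
KKKKK
After op 6 fill(4,0,Y) [11 cells changed]:
KWWWY
KKBYY
BBBBY
YYGBY
YYYYY

Answer: KWWWY
KKBYY
BBBBY
YYGBY
YYYYY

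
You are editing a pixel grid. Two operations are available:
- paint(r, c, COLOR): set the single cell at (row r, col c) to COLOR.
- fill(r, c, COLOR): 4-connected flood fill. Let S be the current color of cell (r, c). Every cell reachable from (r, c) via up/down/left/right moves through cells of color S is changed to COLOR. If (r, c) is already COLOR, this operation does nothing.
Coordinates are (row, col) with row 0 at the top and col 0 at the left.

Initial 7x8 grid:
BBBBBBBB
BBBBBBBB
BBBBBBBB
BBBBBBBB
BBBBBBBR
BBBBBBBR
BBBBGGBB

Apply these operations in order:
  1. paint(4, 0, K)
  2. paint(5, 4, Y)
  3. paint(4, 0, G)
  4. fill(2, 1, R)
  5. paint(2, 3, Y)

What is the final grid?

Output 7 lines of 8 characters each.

Answer: RRRRRRRR
RRRRRRRR
RRRYRRRR
RRRRRRRR
GRRRRRRR
RRRRYRRR
RRRRGGRR

Derivation:
After op 1 paint(4,0,K):
BBBBBBBB
BBBBBBBB
BBBBBBBB
BBBBBBBB
KBBBBBBR
BBBBBBBR
BBBBGGBB
After op 2 paint(5,4,Y):
BBBBBBBB
BBBBBBBB
BBBBBBBB
BBBBBBBB
KBBBBBBR
BBBBYBBR
BBBBGGBB
After op 3 paint(4,0,G):
BBBBBBBB
BBBBBBBB
BBBBBBBB
BBBBBBBB
GBBBBBBR
BBBBYBBR
BBBBGGBB
After op 4 fill(2,1,R) [50 cells changed]:
RRRRRRRR
RRRRRRRR
RRRRRRRR
RRRRRRRR
GRRRRRRR
RRRRYRRR
RRRRGGRR
After op 5 paint(2,3,Y):
RRRRRRRR
RRRRRRRR
RRRYRRRR
RRRRRRRR
GRRRRRRR
RRRRYRRR
RRRRGGRR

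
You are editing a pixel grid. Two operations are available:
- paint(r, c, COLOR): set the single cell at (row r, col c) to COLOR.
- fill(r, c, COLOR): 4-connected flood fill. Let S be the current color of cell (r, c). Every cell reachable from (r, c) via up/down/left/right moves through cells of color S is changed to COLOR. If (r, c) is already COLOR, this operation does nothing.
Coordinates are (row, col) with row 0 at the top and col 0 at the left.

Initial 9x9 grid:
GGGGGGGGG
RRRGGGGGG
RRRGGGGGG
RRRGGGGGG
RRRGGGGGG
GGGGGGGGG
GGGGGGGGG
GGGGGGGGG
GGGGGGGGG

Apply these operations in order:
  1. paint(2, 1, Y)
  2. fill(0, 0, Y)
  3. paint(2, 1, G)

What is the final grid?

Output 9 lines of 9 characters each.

After op 1 paint(2,1,Y):
GGGGGGGGG
RRRGGGGGG
RYRGGGGGG
RRRGGGGGG
RRRGGGGGG
GGGGGGGGG
GGGGGGGGG
GGGGGGGGG
GGGGGGGGG
After op 2 fill(0,0,Y) [69 cells changed]:
YYYYYYYYY
RRRYYYYYY
RYRYYYYYY
RRRYYYYYY
RRRYYYYYY
YYYYYYYYY
YYYYYYYYY
YYYYYYYYY
YYYYYYYYY
After op 3 paint(2,1,G):
YYYYYYYYY
RRRYYYYYY
RGRYYYYYY
RRRYYYYYY
RRRYYYYYY
YYYYYYYYY
YYYYYYYYY
YYYYYYYYY
YYYYYYYYY

Answer: YYYYYYYYY
RRRYYYYYY
RGRYYYYYY
RRRYYYYYY
RRRYYYYYY
YYYYYYYYY
YYYYYYYYY
YYYYYYYYY
YYYYYYYYY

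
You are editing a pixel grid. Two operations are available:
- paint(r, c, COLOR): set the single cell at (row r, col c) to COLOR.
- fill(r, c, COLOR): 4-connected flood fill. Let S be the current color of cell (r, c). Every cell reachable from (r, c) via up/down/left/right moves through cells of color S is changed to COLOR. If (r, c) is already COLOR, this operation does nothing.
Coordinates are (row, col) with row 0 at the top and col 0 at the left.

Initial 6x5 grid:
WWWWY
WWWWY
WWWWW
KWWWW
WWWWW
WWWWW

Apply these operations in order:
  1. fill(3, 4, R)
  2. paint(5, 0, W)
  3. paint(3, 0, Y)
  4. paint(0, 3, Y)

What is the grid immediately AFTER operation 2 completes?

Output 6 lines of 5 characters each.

Answer: RRRRY
RRRRY
RRRRR
KRRRR
RRRRR
WRRRR

Derivation:
After op 1 fill(3,4,R) [27 cells changed]:
RRRRY
RRRRY
RRRRR
KRRRR
RRRRR
RRRRR
After op 2 paint(5,0,W):
RRRRY
RRRRY
RRRRR
KRRRR
RRRRR
WRRRR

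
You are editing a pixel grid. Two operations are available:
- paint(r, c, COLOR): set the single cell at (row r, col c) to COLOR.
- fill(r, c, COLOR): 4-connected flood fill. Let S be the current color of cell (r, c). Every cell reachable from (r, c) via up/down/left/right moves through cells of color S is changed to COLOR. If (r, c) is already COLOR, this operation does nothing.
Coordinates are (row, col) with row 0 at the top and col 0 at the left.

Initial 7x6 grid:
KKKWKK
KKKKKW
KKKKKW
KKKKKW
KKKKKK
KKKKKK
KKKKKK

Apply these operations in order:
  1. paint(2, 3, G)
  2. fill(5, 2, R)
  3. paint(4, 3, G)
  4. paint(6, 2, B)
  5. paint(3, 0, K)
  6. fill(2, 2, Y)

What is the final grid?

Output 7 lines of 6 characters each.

Answer: YYYWYY
YYYYYW
YYYGYW
KYYYYW
YYYGYY
YYYYYY
YYBYYY

Derivation:
After op 1 paint(2,3,G):
KKKWKK
KKKKKW
KKKGKW
KKKKKW
KKKKKK
KKKKKK
KKKKKK
After op 2 fill(5,2,R) [37 cells changed]:
RRRWRR
RRRRRW
RRRGRW
RRRRRW
RRRRRR
RRRRRR
RRRRRR
After op 3 paint(4,3,G):
RRRWRR
RRRRRW
RRRGRW
RRRRRW
RRRGRR
RRRRRR
RRRRRR
After op 4 paint(6,2,B):
RRRWRR
RRRRRW
RRRGRW
RRRRRW
RRRGRR
RRRRRR
RRBRRR
After op 5 paint(3,0,K):
RRRWRR
RRRRRW
RRRGRW
KRRRRW
RRRGRR
RRRRRR
RRBRRR
After op 6 fill(2,2,Y) [34 cells changed]:
YYYWYY
YYYYYW
YYYGYW
KYYYYW
YYYGYY
YYYYYY
YYBYYY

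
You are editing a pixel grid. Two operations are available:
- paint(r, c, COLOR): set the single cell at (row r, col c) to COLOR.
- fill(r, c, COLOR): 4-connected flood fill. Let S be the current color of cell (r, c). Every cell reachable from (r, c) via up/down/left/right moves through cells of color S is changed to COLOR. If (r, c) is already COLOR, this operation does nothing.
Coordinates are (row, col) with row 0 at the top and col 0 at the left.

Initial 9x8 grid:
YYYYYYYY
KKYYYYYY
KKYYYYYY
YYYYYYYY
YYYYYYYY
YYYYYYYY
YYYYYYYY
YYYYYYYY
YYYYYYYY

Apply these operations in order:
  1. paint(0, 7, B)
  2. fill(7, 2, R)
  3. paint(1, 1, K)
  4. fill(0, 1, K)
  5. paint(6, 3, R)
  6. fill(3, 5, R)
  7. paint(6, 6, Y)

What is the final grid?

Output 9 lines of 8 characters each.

After op 1 paint(0,7,B):
YYYYYYYB
KKYYYYYY
KKYYYYYY
YYYYYYYY
YYYYYYYY
YYYYYYYY
YYYYYYYY
YYYYYYYY
YYYYYYYY
After op 2 fill(7,2,R) [67 cells changed]:
RRRRRRRB
KKRRRRRR
KKRRRRRR
RRRRRRRR
RRRRRRRR
RRRRRRRR
RRRRRRRR
RRRRRRRR
RRRRRRRR
After op 3 paint(1,1,K):
RRRRRRRB
KKRRRRRR
KKRRRRRR
RRRRRRRR
RRRRRRRR
RRRRRRRR
RRRRRRRR
RRRRRRRR
RRRRRRRR
After op 4 fill(0,1,K) [67 cells changed]:
KKKKKKKB
KKKKKKKK
KKKKKKKK
KKKKKKKK
KKKKKKKK
KKKKKKKK
KKKKKKKK
KKKKKKKK
KKKKKKKK
After op 5 paint(6,3,R):
KKKKKKKB
KKKKKKKK
KKKKKKKK
KKKKKKKK
KKKKKKKK
KKKKKKKK
KKKRKKKK
KKKKKKKK
KKKKKKKK
After op 6 fill(3,5,R) [70 cells changed]:
RRRRRRRB
RRRRRRRR
RRRRRRRR
RRRRRRRR
RRRRRRRR
RRRRRRRR
RRRRRRRR
RRRRRRRR
RRRRRRRR
After op 7 paint(6,6,Y):
RRRRRRRB
RRRRRRRR
RRRRRRRR
RRRRRRRR
RRRRRRRR
RRRRRRRR
RRRRRRYR
RRRRRRRR
RRRRRRRR

Answer: RRRRRRRB
RRRRRRRR
RRRRRRRR
RRRRRRRR
RRRRRRRR
RRRRRRRR
RRRRRRYR
RRRRRRRR
RRRRRRRR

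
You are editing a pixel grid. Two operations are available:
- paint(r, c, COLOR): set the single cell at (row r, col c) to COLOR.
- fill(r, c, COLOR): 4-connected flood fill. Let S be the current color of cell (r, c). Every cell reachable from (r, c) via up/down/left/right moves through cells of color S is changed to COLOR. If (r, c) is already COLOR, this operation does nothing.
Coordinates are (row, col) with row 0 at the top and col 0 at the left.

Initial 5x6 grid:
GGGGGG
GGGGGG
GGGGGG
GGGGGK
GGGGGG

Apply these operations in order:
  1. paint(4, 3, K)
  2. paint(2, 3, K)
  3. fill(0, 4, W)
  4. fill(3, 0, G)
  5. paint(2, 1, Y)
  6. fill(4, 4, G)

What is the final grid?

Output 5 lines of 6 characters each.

Answer: GGGGGG
GGGGGG
GYGKGG
GGGGGK
GGGKGG

Derivation:
After op 1 paint(4,3,K):
GGGGGG
GGGGGG
GGGGGG
GGGGGK
GGGKGG
After op 2 paint(2,3,K):
GGGGGG
GGGGGG
GGGKGG
GGGGGK
GGGKGG
After op 3 fill(0,4,W) [27 cells changed]:
WWWWWW
WWWWWW
WWWKWW
WWWWWK
WWWKWW
After op 4 fill(3,0,G) [27 cells changed]:
GGGGGG
GGGGGG
GGGKGG
GGGGGK
GGGKGG
After op 5 paint(2,1,Y):
GGGGGG
GGGGGG
GYGKGG
GGGGGK
GGGKGG
After op 6 fill(4,4,G) [0 cells changed]:
GGGGGG
GGGGGG
GYGKGG
GGGGGK
GGGKGG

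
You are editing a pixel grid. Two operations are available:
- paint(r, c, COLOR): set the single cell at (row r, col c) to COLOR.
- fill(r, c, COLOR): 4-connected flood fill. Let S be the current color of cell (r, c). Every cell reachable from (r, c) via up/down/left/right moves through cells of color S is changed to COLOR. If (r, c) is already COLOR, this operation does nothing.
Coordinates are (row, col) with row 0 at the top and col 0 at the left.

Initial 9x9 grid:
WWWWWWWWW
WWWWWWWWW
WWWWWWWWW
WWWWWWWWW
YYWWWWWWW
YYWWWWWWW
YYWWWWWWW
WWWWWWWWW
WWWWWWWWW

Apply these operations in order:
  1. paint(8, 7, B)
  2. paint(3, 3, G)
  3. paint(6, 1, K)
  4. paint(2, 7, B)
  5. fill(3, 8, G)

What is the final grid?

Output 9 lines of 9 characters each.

Answer: GGGGGGGGG
GGGGGGGGG
GGGGGGGBG
GGGGGGGGG
YYGGGGGGG
YYGGGGGGG
YKGGGGGGG
GGGGGGGGG
GGGGGGGBG

Derivation:
After op 1 paint(8,7,B):
WWWWWWWWW
WWWWWWWWW
WWWWWWWWW
WWWWWWWWW
YYWWWWWWW
YYWWWWWWW
YYWWWWWWW
WWWWWWWWW
WWWWWWWBW
After op 2 paint(3,3,G):
WWWWWWWWW
WWWWWWWWW
WWWWWWWWW
WWWGWWWWW
YYWWWWWWW
YYWWWWWWW
YYWWWWWWW
WWWWWWWWW
WWWWWWWBW
After op 3 paint(6,1,K):
WWWWWWWWW
WWWWWWWWW
WWWWWWWWW
WWWGWWWWW
YYWWWWWWW
YYWWWWWWW
YKWWWWWWW
WWWWWWWWW
WWWWWWWBW
After op 4 paint(2,7,B):
WWWWWWWWW
WWWWWWWWW
WWWWWWWBW
WWWGWWWWW
YYWWWWWWW
YYWWWWWWW
YKWWWWWWW
WWWWWWWWW
WWWWWWWBW
After op 5 fill(3,8,G) [72 cells changed]:
GGGGGGGGG
GGGGGGGGG
GGGGGGGBG
GGGGGGGGG
YYGGGGGGG
YYGGGGGGG
YKGGGGGGG
GGGGGGGGG
GGGGGGGBG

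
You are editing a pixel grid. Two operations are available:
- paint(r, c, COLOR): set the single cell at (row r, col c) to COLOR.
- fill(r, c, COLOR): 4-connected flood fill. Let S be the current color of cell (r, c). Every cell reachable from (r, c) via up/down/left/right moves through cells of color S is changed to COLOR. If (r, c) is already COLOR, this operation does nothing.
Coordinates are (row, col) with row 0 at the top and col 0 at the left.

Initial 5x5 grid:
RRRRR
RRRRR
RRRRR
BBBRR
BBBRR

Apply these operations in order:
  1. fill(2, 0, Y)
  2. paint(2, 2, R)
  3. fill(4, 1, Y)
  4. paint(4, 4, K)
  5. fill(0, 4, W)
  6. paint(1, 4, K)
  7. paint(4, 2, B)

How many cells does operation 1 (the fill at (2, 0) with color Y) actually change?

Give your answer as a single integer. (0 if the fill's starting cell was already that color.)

After op 1 fill(2,0,Y) [19 cells changed]:
YYYYY
YYYYY
YYYYY
BBBYY
BBBYY

Answer: 19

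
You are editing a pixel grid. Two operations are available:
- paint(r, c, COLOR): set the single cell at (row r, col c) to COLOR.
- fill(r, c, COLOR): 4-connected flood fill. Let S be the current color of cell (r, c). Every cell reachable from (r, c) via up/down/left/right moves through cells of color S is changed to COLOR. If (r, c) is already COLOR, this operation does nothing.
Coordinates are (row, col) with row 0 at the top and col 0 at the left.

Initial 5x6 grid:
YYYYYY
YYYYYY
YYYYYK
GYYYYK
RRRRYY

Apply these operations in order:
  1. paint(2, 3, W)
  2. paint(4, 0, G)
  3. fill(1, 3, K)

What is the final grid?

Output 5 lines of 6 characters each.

After op 1 paint(2,3,W):
YYYYYY
YYYYYY
YYYWYK
GYYYYK
RRRRYY
After op 2 paint(4,0,G):
YYYYYY
YYYYYY
YYYWYK
GYYYYK
GRRRYY
After op 3 fill(1,3,K) [22 cells changed]:
KKKKKK
KKKKKK
KKKWKK
GKKKKK
GRRRKK

Answer: KKKKKK
KKKKKK
KKKWKK
GKKKKK
GRRRKK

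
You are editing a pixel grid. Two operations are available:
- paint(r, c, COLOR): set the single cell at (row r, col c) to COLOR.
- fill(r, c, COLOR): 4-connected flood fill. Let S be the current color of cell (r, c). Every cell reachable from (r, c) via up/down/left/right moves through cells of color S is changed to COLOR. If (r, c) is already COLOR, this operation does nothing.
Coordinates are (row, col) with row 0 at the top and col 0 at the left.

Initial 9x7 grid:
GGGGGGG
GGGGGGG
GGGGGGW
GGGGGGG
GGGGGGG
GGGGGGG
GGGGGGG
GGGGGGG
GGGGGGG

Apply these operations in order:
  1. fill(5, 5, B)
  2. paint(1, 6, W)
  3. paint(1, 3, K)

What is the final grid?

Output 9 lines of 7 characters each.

Answer: BBBBBBB
BBBKBBW
BBBBBBW
BBBBBBB
BBBBBBB
BBBBBBB
BBBBBBB
BBBBBBB
BBBBBBB

Derivation:
After op 1 fill(5,5,B) [62 cells changed]:
BBBBBBB
BBBBBBB
BBBBBBW
BBBBBBB
BBBBBBB
BBBBBBB
BBBBBBB
BBBBBBB
BBBBBBB
After op 2 paint(1,6,W):
BBBBBBB
BBBBBBW
BBBBBBW
BBBBBBB
BBBBBBB
BBBBBBB
BBBBBBB
BBBBBBB
BBBBBBB
After op 3 paint(1,3,K):
BBBBBBB
BBBKBBW
BBBBBBW
BBBBBBB
BBBBBBB
BBBBBBB
BBBBBBB
BBBBBBB
BBBBBBB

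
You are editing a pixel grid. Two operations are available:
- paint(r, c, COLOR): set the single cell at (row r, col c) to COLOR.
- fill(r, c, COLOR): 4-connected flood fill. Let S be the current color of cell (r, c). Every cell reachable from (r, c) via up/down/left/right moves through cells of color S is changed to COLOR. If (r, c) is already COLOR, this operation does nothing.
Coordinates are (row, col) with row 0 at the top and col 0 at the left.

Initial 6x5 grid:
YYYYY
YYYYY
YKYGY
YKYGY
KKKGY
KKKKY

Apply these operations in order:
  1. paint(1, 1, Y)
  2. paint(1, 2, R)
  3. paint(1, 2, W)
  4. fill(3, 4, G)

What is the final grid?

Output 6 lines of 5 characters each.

After op 1 paint(1,1,Y):
YYYYY
YYYYY
YKYGY
YKYGY
KKKGY
KKKKY
After op 2 paint(1,2,R):
YYYYY
YYRYY
YKYGY
YKYGY
KKKGY
KKKKY
After op 3 paint(1,2,W):
YYYYY
YYWYY
YKYGY
YKYGY
KKKGY
KKKKY
After op 4 fill(3,4,G) [15 cells changed]:
GGGGG
GGWGG
GKYGG
GKYGG
KKKGG
KKKKG

Answer: GGGGG
GGWGG
GKYGG
GKYGG
KKKGG
KKKKG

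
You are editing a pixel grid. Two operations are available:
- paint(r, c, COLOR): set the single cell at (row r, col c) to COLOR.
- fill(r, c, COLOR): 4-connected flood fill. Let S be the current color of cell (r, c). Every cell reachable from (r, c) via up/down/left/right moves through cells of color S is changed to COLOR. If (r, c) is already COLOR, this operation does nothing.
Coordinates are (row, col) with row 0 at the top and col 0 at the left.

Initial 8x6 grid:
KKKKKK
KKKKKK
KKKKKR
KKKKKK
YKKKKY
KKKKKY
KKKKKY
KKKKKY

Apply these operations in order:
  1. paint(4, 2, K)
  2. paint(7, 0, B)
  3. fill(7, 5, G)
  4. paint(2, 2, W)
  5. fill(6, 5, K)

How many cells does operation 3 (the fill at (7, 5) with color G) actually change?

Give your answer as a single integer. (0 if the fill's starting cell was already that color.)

After op 1 paint(4,2,K):
KKKKKK
KKKKKK
KKKKKR
KKKKKK
YKKKKY
KKKKKY
KKKKKY
KKKKKY
After op 2 paint(7,0,B):
KKKKKK
KKKKKK
KKKKKR
KKKKKK
YKKKKY
KKKKKY
KKKKKY
BKKKKY
After op 3 fill(7,5,G) [4 cells changed]:
KKKKKK
KKKKKK
KKKKKR
KKKKKK
YKKKKG
KKKKKG
KKKKKG
BKKKKG

Answer: 4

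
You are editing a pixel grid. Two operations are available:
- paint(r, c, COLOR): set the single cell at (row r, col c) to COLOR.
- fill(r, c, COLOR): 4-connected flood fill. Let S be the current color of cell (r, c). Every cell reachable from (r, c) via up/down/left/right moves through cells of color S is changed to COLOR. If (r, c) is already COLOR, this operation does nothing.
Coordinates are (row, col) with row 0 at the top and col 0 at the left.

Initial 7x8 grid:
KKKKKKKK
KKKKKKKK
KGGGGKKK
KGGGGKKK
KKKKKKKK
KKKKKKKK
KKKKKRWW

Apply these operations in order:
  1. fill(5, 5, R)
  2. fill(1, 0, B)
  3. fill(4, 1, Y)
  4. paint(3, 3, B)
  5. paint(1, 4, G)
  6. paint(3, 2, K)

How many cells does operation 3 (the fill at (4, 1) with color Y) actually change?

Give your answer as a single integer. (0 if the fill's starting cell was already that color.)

After op 1 fill(5,5,R) [45 cells changed]:
RRRRRRRR
RRRRRRRR
RGGGGRRR
RGGGGRRR
RRRRRRRR
RRRRRRRR
RRRRRRWW
After op 2 fill(1,0,B) [46 cells changed]:
BBBBBBBB
BBBBBBBB
BGGGGBBB
BGGGGBBB
BBBBBBBB
BBBBBBBB
BBBBBBWW
After op 3 fill(4,1,Y) [46 cells changed]:
YYYYYYYY
YYYYYYYY
YGGGGYYY
YGGGGYYY
YYYYYYYY
YYYYYYYY
YYYYYYWW

Answer: 46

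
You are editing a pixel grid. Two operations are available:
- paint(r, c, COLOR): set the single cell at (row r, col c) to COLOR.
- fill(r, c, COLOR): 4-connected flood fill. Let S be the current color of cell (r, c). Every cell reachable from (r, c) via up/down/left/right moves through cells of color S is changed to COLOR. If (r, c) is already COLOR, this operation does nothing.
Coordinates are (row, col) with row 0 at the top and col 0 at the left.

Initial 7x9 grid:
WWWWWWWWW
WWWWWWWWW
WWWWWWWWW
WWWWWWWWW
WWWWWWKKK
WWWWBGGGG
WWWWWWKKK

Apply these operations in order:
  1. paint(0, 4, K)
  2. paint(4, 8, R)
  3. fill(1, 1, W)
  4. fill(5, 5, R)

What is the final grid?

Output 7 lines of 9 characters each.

After op 1 paint(0,4,K):
WWWWKWWWW
WWWWWWWWW
WWWWWWWWW
WWWWWWWWW
WWWWWWKKK
WWWWBGGGG
WWWWWWKKK
After op 2 paint(4,8,R):
WWWWKWWWW
WWWWWWWWW
WWWWWWWWW
WWWWWWWWW
WWWWWWKKR
WWWWBGGGG
WWWWWWKKK
After op 3 fill(1,1,W) [0 cells changed]:
WWWWKWWWW
WWWWWWWWW
WWWWWWWWW
WWWWWWWWW
WWWWWWKKR
WWWWBGGGG
WWWWWWKKK
After op 4 fill(5,5,R) [4 cells changed]:
WWWWKWWWW
WWWWWWWWW
WWWWWWWWW
WWWWWWWWW
WWWWWWKKR
WWWWBRRRR
WWWWWWKKK

Answer: WWWWKWWWW
WWWWWWWWW
WWWWWWWWW
WWWWWWWWW
WWWWWWKKR
WWWWBRRRR
WWWWWWKKK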